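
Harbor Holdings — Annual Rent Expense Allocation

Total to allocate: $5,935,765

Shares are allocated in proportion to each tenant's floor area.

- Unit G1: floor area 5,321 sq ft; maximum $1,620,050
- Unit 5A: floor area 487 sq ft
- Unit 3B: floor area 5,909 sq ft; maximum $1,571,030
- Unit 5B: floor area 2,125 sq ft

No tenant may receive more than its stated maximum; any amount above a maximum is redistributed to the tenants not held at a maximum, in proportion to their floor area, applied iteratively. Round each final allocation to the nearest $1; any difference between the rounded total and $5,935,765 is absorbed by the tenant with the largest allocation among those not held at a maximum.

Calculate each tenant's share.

Unit G1: $1,620,050 · Unit 5A: $511,739 · Unit 3B: $1,571,030 · Unit 5B: $2,232,946

Combined floor area = 13,842.
Unconstrained shares: Unit G1 2,281,766.04; Unit 5A 208,836.70; Unit 3B 2,533,913.84; Unit 5B 911,248.42.
Cap binds for Unit G1 ($1,620,050), Unit 3B ($1,571,030); balance $2,744,685 reallocated over remaining floor area 2,612.
Redistributed shares: Unit 5A 511,738.74 → $511,739; Unit 5B 2,232,946.26 → $2,232,946.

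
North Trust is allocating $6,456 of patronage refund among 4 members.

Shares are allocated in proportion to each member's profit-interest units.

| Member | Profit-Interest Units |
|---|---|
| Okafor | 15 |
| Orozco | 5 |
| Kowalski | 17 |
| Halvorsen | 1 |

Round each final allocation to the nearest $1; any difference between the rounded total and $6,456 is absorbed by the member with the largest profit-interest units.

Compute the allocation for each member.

Okafor: $2,548 | Orozco: $849 | Kowalski: $2,889 | Halvorsen: $170

Sum of profit-interest units: 38.
Unrounded shares: Okafor 15/38 × $6,456 = 2,548.42; Orozco 5/38 × $6,456 = 849.47; Kowalski 17/38 × $6,456 = 2,888.21; Halvorsen 1/38 × $6,456 = 169.89.
At nearest $1: Okafor $2,548; Orozco $849; Kowalski $2,888; Halvorsen $170. Sum = $6,455.
Difference $6,456 − $6,455 = +$1 applied to largest profit-interest units (Kowalski): Kowalski becomes $2,889.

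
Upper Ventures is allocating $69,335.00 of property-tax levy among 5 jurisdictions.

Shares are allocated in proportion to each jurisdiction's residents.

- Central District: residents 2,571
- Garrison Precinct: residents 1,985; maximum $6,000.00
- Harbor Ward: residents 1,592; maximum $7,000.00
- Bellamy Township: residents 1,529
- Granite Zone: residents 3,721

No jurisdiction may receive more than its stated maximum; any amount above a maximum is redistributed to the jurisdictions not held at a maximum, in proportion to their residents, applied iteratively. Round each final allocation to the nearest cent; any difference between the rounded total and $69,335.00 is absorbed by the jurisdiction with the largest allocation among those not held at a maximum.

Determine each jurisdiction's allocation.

Sum of residents: 11,398.
Proportional shares (ignoring caps): Central District 15,639.6109; Garrison Precinct 12,074.9232; Harbor Ward 9,684.2709; Bellamy Township 9,301.0366; Granite Zone 22,635.1584.
Held at cap: Garrison Precinct ($6,000.00), Harbor Ward ($7,000.00); balance $56,335.00 reallocated over remaining residents 7,821.
Shares after redistribution: Central District 18,519.0238 → $18,519.02; Bellamy Township 11,013.4529 → $11,013.45; Granite Zone 26,802.5233 → $26,802.52.
Rounding difference +$0.01 applied to Granite Zone → $26,802.53.

Central District: $18,519.02 · Garrison Precinct: $6,000.00 · Harbor Ward: $7,000.00 · Bellamy Township: $11,013.45 · Granite Zone: $26,802.53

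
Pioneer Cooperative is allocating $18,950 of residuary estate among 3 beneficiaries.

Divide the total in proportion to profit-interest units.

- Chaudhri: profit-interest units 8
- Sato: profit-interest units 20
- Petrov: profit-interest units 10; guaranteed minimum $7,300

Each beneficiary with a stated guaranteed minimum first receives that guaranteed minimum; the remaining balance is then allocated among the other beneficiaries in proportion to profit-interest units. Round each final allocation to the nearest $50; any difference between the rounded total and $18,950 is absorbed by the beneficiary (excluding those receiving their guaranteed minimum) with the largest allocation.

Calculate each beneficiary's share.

Fund the minimums — Petrov $7,300. Remaining pool $11,650.
Remaining pool split over remaining profit-interest units 28: Chaudhri 3,328.57 → $3,350; Sato 8,321.43 → $8,300.

Chaudhri: $3,350 · Sato: $8,300 · Petrov: $7,300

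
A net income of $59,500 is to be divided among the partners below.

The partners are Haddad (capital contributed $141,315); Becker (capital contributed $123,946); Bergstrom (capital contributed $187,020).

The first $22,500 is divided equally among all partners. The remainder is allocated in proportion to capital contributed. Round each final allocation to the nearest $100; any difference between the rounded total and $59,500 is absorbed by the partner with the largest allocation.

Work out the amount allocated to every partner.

Haddad: $19,100 · Becker: $17,600 · Bergstrom: $22,800

Equal tier: $22,500 ÷ 3 = $7,500 apiece.
Remainder $37,000 by capital contributed (total 452,281): Haddad 11,560.63 → $11,600; Becker 10,139.72 → $10,100; Bergstrom 15,299.65 → $15,300.
Totals: Haddad $7,500 + $11,600 = $19,100; Becker $7,500 + $10,100 = $17,600; Bergstrom $7,500 + $15,300 = $22,800.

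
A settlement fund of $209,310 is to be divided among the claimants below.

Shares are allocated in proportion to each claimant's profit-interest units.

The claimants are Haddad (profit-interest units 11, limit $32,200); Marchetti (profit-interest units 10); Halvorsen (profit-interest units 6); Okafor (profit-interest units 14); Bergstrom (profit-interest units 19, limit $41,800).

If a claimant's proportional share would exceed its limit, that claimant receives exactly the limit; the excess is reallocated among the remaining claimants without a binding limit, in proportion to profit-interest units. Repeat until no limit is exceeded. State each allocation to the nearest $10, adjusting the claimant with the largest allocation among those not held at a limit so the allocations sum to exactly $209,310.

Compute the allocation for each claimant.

Haddad: $32,200; Marchetti: $45,100; Halvorsen: $27,060; Okafor: $63,150; Bergstrom: $41,800

Sum of profit-interest units: 60.
Unconstrained shares: Haddad 38,373.50; Marchetti 34,885.00; Halvorsen 20,931.00; Okafor 48,839.00; Bergstrom 66,281.50.
Held at cap: Haddad ($32,200), Bergstrom ($41,800); balance $135,310 reallocated over remaining profit-interest units 30.
Redistributed shares: Marchetti 45,103.33 → $45,100; Halvorsen 27,062.00 → $27,060; Okafor 63,144.67 → $63,140.
Rounding difference +$10 applied to Okafor → $63,150.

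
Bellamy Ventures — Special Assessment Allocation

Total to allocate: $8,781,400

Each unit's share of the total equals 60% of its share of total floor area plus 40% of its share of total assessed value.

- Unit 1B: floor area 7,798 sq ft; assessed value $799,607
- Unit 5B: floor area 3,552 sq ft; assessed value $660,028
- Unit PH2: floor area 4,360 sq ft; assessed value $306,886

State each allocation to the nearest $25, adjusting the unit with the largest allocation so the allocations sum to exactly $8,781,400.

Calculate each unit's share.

Totals — floor area 15,710, assessed value 1,766,521.
Blended shares (60% floor area + 40% assessed value): Unit 1B 0.4789; Unit 5B 0.2851; Unit PH2 0.2360.
Proportional shares: Unit 1B 4,205,246.19; Unit 5B 2,503,677.61; Unit PH2 2,072,476.20.
At nearest $25: Unit 1B $4,205,250; Unit 5B $2,503,675; Unit PH2 $2,072,475. Sum = $8,781,400.
Rounded total matches; no reconciliation needed.

Unit 1B: $4,205,250 | Unit 5B: $2,503,675 | Unit PH2: $2,072,475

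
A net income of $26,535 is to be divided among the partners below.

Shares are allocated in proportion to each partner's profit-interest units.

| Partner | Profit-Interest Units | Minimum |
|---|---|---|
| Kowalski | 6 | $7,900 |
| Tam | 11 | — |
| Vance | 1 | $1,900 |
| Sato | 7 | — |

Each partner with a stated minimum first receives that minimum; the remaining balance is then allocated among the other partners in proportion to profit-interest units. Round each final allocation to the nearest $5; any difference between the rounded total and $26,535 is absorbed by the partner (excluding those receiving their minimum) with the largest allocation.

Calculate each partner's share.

Kowalski: $7,900 · Tam: $10,225 · Vance: $1,900 · Sato: $6,510

Guaranteed amounts: Kowalski $7,900; Vance $1,900. Remaining pool $16,735.
Remaining pool split over remaining profit-interest units 18: Tam 10,226.94 → $10,225; Sato 6,508.06 → $6,510.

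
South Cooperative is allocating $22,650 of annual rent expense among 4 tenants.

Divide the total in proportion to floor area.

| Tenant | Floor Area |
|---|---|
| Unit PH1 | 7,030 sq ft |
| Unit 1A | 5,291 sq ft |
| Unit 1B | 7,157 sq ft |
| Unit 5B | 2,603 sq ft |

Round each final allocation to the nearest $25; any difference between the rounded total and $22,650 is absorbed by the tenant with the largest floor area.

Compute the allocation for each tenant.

Total floor area = 7,030 + 5,291 + 7,157 + 2,603 = 22,081.
Raw shares: Unit PH1 7,211.15; Unit 1A 5,427.34; Unit 1B 7,341.43; Unit 5B 2,670.08.
Rounded to nearest $25: Unit PH1 $7,200; Unit 1A $5,425; Unit 1B $7,350; Unit 5B $2,675. Sum = $22,650.
No rounding difference to absorb.

Unit PH1: $7,200; Unit 1A: $5,425; Unit 1B: $7,350; Unit 5B: $2,675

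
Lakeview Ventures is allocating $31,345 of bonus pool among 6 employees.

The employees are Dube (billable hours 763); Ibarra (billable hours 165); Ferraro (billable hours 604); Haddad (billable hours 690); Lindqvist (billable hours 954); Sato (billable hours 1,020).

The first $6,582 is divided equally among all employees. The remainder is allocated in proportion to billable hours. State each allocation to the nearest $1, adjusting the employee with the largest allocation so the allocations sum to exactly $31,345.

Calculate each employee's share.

First tranche $6,582 split equally: $1,097 each.
Remainder $24,763 by billable hours (total 4,196): Dube 4,502.90 → $4,503; Ibarra 973.76 → $974; Ferraro 3,564.55 → $3,565; Haddad 4,072.09 → $4,072; Lindqvist 5,630.10 → $5,630; Sato 6,019.60 → $6,020.
Rounding difference −$1 on remainder applied to Sato.
Totals: Dube $1,097 + $4,503 = $5,600; Ibarra $1,097 + $974 = $2,071; Ferraro $1,097 + $3,565 = $4,662; Haddad $1,097 + $4,072 = $5,169; Lindqvist $1,097 + $5,630 = $6,727; Sato $1,097 + $6,019 = $7,116.

Dube: $5,600 | Ibarra: $2,071 | Ferraro: $4,662 | Haddad: $5,169 | Lindqvist: $6,727 | Sato: $7,116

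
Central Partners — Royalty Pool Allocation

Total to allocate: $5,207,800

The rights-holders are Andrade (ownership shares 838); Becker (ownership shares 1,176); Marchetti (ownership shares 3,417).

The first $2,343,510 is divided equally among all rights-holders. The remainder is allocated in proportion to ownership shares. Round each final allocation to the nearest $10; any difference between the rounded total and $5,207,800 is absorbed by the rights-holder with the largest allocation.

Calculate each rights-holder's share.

Andrade: $1,223,130 | Becker: $1,401,390 | Marchetti: $2,583,280

Equal tier: $2,343,510 ÷ 3 = $781,170 apiece.
Remainder $2,864,290 by ownership shares (total 5,431): Andrade 441,958.21 → $441,960; Becker 620,218.20 → $620,220; Marchetti 1,802,113.59 → $1,802,110.
Totals: Andrade $781,170 + $441,960 = $1,223,130; Becker $781,170 + $620,220 = $1,401,390; Marchetti $781,170 + $1,802,110 = $2,583,280.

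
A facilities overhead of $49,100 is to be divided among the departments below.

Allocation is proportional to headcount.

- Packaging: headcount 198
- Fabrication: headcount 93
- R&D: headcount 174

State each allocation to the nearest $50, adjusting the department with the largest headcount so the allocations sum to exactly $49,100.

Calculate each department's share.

Total headcount = 465.
Proportional shares: Packaging 198/465 × $49,100 = 20,907.10; Fabrication 93/465 × $49,100 = 9,820.00; R&D 174/465 × $49,100 = 18,372.90.
At nearest $50: Packaging $20,900; Fabrication $9,800; R&D $18,350. Sum = $49,050.
Difference $49,100 − $49,050 = +$50 applied to largest headcount (Packaging): Packaging becomes $20,950.

Packaging: $20,950 · Fabrication: $9,800 · R&D: $18,350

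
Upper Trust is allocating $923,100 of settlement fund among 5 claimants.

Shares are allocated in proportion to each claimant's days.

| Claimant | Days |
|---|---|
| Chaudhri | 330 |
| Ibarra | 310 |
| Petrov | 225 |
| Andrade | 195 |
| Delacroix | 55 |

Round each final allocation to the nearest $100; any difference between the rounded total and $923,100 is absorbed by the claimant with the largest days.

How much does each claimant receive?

Days total: 1,115.
Pro-rata amounts: Chaudhri 330/1,115 × $923,100 = 273,204.48; Ibarra 310/1,115 × $923,100 = 256,646.64; Petrov 225/1,115 × $923,100 = 186,275.78; Andrade 195/1,115 × $923,100 = 161,439.01; Delacroix 55/1,115 × $923,100 = 45,534.08.
Rounded to nearest $100: Chaudhri $273,200; Ibarra $256,600; Petrov $186,300; Andrade $161,400; Delacroix $45,500. Sum = $923,000.
Difference $923,100 − $923,000 = +$100 applied to largest days (Chaudhri): Chaudhri becomes $273,300.

Chaudhri: $273,300; Ibarra: $256,600; Petrov: $186,300; Andrade: $161,400; Delacroix: $45,500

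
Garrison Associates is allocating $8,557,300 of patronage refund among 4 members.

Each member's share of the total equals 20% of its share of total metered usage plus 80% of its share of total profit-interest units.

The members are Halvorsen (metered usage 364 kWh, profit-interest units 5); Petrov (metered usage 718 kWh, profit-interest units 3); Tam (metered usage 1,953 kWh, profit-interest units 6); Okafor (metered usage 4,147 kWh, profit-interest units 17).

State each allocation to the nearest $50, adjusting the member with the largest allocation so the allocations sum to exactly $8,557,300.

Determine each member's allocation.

Totals — metered usage 7,182, profit-interest units 31.
Blended shares (20% metered usage + 80% profit-interest units): Halvorsen 0.1392; Petrov 0.0974; Tam 0.2092; Okafor 0.5542.
Unrounded shares: Halvorsen 1,190,908.40; Petrov 833,598.99; Tam 1,790,398.31; Okafor 4,742,394.30.
Rounded to nearest $50: Halvorsen $1,190,900; Petrov $833,600; Tam $1,790,400; Okafor $4,742,400. Sum = $8,557,300.
Sum already equals the total — no adjustment.

Halvorsen: $1,190,900 | Petrov: $833,600 | Tam: $1,790,400 | Okafor: $4,742,400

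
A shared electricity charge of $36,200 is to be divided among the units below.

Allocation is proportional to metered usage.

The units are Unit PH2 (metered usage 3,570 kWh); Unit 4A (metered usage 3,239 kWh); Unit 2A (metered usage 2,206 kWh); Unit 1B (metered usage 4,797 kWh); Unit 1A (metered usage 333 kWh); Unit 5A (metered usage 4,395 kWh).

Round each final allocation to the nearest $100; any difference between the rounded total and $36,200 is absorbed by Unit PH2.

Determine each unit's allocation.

Unit PH2: $6,900 | Unit 4A: $6,300 | Unit 2A: $4,300 | Unit 1B: $9,400 | Unit 1A: $700 | Unit 5A: $8,600

Combined metered usage = 18,540.
Unrounded shares: Unit PH2 3,570/18,540 × $36,200 = 6,970.55; Unit 4A 3,239/18,540 × $36,200 = 6,324.26; Unit 2A 2,206/18,540 × $36,200 = 4,307.29; Unit 1B 4,797/18,540 × $36,200 = 9,366.31; Unit 1A 333/18,540 × $36,200 = 650.19; Unit 5A 4,395/18,540 × $36,200 = 8,581.39.
After rounding ($100): Unit PH2 $7,000; Unit 4A $6,300; Unit 2A $4,300; Unit 1B $9,400; Unit 1A $700; Unit 5A $8,600. Sum = $36,300.
Difference $36,200 − $36,300 = −$100 applied to Unit PH2: Unit PH2 becomes $6,900.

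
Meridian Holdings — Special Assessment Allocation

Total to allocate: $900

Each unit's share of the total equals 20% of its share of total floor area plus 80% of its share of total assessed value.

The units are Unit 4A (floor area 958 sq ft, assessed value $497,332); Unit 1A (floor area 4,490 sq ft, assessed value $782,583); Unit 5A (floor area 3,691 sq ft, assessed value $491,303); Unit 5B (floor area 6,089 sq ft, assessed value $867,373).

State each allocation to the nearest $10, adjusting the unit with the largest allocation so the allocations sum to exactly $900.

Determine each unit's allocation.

Unit 4A: $150; Unit 1A: $270; Unit 5A: $180; Unit 5B: $300

Floor area total 15,228; assessed value total 2,638,591.
Composite weights (20% floor area + 80% assessed value): Unit 4A 0.1634; Unit 1A 0.2962; Unit 5A 0.1974; Unit 5B 0.3430.
Pro-rata amounts: Unit 4A 147.03; Unit 1A 266.62; Unit 5A 177.69; Unit 5B 308.66.
At nearest $10: Unit 4A $150; Unit 1A $270; Unit 5A $180; Unit 5B $310. Sum = $910.
Difference $900 − $910 = −$10 applied to largest allocation (Unit 5B): Unit 5B becomes $300.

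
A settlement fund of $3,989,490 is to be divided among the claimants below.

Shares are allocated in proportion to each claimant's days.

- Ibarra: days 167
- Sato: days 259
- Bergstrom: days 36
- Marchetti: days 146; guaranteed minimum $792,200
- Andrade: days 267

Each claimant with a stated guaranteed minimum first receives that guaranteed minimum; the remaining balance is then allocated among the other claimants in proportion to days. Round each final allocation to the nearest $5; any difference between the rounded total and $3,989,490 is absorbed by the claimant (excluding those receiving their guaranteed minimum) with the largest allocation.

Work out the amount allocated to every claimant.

Minimums first: Marchetti $792,200. Balance $3,197,290.
Balance split over remaining days 729: Ibarra 732,438.18 → $732,440; Sato 1,135,937.05 → $1,135,935; Bergstrom 157,890.86 → $157,890; Andrade 1,171,023.91 → $1,171,025.

Ibarra: $732,440 · Sato: $1,135,935 · Bergstrom: $157,890 · Marchetti: $792,200 · Andrade: $1,171,025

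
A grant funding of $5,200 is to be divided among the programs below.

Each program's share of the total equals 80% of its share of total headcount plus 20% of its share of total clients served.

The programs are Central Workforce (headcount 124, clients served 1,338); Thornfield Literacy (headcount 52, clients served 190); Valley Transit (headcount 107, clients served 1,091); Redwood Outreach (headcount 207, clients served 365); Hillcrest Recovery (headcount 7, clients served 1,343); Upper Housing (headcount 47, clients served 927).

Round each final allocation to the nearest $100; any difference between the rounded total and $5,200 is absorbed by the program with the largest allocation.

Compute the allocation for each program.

Headcount total 544; clients served total 5,254.
Combined weights (80% headcount + 20% clients served): Central Workforce 0.2333; Thornfield Literacy 0.0837; Valley Transit 0.1989; Redwood Outreach 0.3183; Hillcrest Recovery 0.0614; Upper Housing 0.1044.
Unrounded shares: Central Workforce 1,213.08; Thornfield Literacy 435.26; Valley Transit 1,034.19; Redwood Outreach 1,655.19; Hillcrest Recovery 319.37; Upper Housing 542.91.
At nearest $100: Central Workforce $1,200; Thornfield Literacy $400; Valley Transit $1,000; Redwood Outreach $1,700; Hillcrest Recovery $300; Upper Housing $500. Sum = $5,100.
Difference $5,200 − $5,100 = +$100 applied to largest allocation (Redwood Outreach): Redwood Outreach becomes $1,800.

Central Workforce: $1,200 | Thornfield Literacy: $400 | Valley Transit: $1,000 | Redwood Outreach: $1,800 | Hillcrest Recovery: $300 | Upper Housing: $500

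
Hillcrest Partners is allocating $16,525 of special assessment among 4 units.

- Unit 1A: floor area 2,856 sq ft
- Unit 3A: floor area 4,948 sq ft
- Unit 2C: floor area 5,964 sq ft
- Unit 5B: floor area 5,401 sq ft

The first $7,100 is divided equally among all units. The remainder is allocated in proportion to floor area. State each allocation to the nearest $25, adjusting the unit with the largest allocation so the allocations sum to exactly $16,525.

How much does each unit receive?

$7,100 shared equally gives $1,775 per unit.
Remainder $9,425 by floor area (total 19,169): Unit 1A 1,404.24 → $1,400; Unit 3A 2,432.83 → $2,425; Unit 2C 2,932.38 → $2,925; Unit 5B 2,655.56 → $2,650.
Rounding difference +$25 on remainder applied to Unit 2C.
Totals: Unit 1A $1,775 + $1,400 = $3,175; Unit 3A $1,775 + $2,425 = $4,200; Unit 2C $1,775 + $2,950 = $4,725; Unit 5B $1,775 + $2,650 = $4,425.

Unit 1A: $3,175 | Unit 3A: $4,200 | Unit 2C: $4,725 | Unit 5B: $4,425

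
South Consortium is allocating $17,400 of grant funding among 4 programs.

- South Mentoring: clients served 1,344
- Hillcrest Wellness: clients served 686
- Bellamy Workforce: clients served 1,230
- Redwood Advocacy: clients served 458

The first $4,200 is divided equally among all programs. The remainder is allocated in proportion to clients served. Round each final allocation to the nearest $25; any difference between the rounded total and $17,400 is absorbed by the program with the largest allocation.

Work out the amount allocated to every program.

South Mentoring: $5,825 | Hillcrest Wellness: $3,475 | Bellamy Workforce: $5,425 | Redwood Advocacy: $2,675

$4,200 shared equally gives $1,050 per program.
Remainder $13,200 by clients served (total 3,718): South Mentoring 4,771.60 → $4,775; Hillcrest Wellness 2,435.50 → $2,425; Bellamy Workforce 4,366.86 → $4,375; Redwood Advocacy 1,626.04 → $1,625.
Totals: South Mentoring $1,050 + $4,775 = $5,825; Hillcrest Wellness $1,050 + $2,425 = $3,475; Bellamy Workforce $1,050 + $4,375 = $5,425; Redwood Advocacy $1,050 + $1,625 = $2,675.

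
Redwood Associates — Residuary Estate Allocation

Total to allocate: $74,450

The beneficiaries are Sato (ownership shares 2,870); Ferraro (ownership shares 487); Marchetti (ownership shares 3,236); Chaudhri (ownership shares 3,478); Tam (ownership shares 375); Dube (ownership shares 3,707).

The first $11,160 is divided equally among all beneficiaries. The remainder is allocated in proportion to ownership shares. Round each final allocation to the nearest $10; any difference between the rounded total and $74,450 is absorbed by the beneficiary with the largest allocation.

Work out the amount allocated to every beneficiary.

Sato: $14,690 | Ferraro: $4,040 | Marchetti: $16,330 | Chaudhri: $17,410 | Tam: $3,540 | Dube: $18,440

First tranche $11,160 split equally: $1,860 each.
Remainder $63,290 by ownership shares (total 14,153): Sato 12,834.19 → $12,830; Ferraro 2,177.79 → $2,180; Marchetti 14,470.89 → $14,470; Chaudhri 15,553.07 → $15,550; Tam 1,676.94 → $1,680; Dube 16,577.12 → $16,580.
Totals: Sato $1,860 + $12,830 = $14,690; Ferraro $1,860 + $2,180 = $4,040; Marchetti $1,860 + $14,470 = $16,330; Chaudhri $1,860 + $15,550 = $17,410; Tam $1,860 + $1,680 = $3,540; Dube $1,860 + $16,580 = $18,440.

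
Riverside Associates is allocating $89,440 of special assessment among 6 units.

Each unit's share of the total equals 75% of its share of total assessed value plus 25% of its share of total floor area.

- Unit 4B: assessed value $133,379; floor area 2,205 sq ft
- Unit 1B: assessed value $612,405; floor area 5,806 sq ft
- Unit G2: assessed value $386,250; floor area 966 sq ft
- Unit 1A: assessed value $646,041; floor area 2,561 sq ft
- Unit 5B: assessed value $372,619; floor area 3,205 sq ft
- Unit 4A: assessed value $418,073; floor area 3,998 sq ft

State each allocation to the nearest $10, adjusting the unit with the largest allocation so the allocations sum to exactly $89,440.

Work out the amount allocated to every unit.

Unit 4B: $6,110 · Unit 1B: $22,920 · Unit G2: $11,240 · Unit 1A: $19,930 · Unit 5B: $13,550 · Unit 4A: $15,690

Assessed value total 2,568,767; floor area total 18,741.
Combined weights (75% assessed value + 25% floor area): Unit 4B 0.0684; Unit 1B 0.2563; Unit G2 0.1257; Unit 1A 0.2228; Unit 5B 0.1515; Unit 4A 0.1754.
Raw shares: Unit 4B 6,113.82; Unit 1B 22,919.33; Unit G2 11,238.96; Unit 1A 19,926.06; Unit 5B 13,554.36; Unit 4A 15,687.47.
Rounded to nearest $10: Unit 4B $6,110; Unit 1B $22,920; Unit G2 $11,240; Unit 1A $19,930; Unit 5B $13,550; Unit 4A $15,690. Sum = $89,440.
Rounded total matches; no reconciliation needed.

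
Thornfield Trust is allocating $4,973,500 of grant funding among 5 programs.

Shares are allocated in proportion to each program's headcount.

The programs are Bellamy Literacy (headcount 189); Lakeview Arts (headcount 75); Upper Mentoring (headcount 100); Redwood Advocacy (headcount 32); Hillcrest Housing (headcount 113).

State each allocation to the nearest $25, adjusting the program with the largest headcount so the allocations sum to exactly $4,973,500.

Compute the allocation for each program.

Bellamy Literacy: $1,846,775 | Lakeview Arts: $732,825 | Upper Mentoring: $977,100 | Redwood Advocacy: $312,675 | Hillcrest Housing: $1,104,125

Sum of headcount: 509.
Unrounded shares: Bellamy Literacy 189/509 × $4,973,500 = 1,846,741.65; Lakeview Arts 75/509 × $4,973,500 = 732,833.99; Upper Mentoring 100/509 × $4,973,500 = 977,111.98; Redwood Advocacy 32/509 × $4,973,500 = 312,675.83; Hillcrest Housing 113/509 × $4,973,500 = 1,104,136.54.
After rounding ($25): Bellamy Literacy $1,846,750; Lakeview Arts $732,825; Upper Mentoring $977,100; Redwood Advocacy $312,675; Hillcrest Housing $1,104,125. Sum = $4,973,475.
Difference $4,973,500 − $4,973,475 = +$25 applied to largest headcount (Bellamy Literacy): Bellamy Literacy becomes $1,846,775.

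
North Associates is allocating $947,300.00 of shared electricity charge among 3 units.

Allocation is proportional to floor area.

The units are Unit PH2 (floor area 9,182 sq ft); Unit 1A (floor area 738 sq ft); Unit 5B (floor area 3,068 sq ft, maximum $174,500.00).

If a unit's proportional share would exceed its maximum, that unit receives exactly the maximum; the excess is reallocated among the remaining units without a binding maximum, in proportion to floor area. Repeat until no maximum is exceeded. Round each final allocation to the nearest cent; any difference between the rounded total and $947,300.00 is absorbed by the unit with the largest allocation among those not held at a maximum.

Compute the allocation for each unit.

Floor area total: 12,988.
Unconstrained shares: Unit PH2 669,703.4647; Unit 1A 53,827.1789; Unit 5B 223,769.3563.
Cap binds for Unit 5B ($174,500.00); residual $772,800.00 reallocated over remaining floor area 9,920.
Shares after redistribution: Unit PH2 715,307.4194 → $715,307.42; Unit 1A 57,492.5806 → $57,492.58.

Unit PH2: $715,307.42 · Unit 1A: $57,492.58 · Unit 5B: $174,500.00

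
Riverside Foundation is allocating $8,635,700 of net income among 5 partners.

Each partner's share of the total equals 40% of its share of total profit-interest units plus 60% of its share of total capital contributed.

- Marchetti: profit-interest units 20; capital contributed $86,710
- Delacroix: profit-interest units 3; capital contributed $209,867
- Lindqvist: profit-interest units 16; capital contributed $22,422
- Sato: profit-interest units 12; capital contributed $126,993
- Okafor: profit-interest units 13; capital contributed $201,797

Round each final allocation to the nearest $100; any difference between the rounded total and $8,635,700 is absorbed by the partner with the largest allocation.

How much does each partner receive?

Profit-interest units total 64; capital contributed total 647,789.
Combined weights (40% profit-interest units + 60% capital contributed): Marchetti 0.2053; Delacroix 0.2131; Lindqvist 0.1208; Sato 0.1926; Okafor 0.2682.
Raw shares: Marchetti 1,773,023.10; Delacroix 1,840,566.39; Lindqvist 1,042,915.13; Sato 1,663,446.63; Okafor 2,315,748.75.
Rounded to nearest $100: Marchetti $1,773,000; Delacroix $1,840,600; Lindqvist $1,042,900; Sato $1,663,400; Okafor $2,315,700. Sum = $8,635,600.
Difference $8,635,700 − $8,635,600 = +$100 applied to largest allocation (Okafor): Okafor becomes $2,315,800.

Marchetti: $1,773,000 | Delacroix: $1,840,600 | Lindqvist: $1,042,900 | Sato: $1,663,400 | Okafor: $2,315,800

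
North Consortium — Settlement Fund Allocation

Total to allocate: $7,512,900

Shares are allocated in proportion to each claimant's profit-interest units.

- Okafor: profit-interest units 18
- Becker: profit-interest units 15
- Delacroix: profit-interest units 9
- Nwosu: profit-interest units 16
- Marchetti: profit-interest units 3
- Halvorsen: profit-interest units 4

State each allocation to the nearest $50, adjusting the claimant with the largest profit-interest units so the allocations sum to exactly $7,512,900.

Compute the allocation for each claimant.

Okafor: $2,080,450; Becker: $1,733,750; Delacroix: $1,040,250; Nwosu: $1,849,350; Marchetti: $346,750; Halvorsen: $462,350

Profit-interest units total: 18 + 15 + 9 + 16 + 3 + 4 = 65.
Unrounded shares: Okafor 2,080,495.38; Becker 1,733,746.15; Delacroix 1,040,247.69; Nwosu 1,849,329.23; Marchetti 346,749.23; Halvorsen 462,332.31.
At nearest $50: Okafor $2,080,500; Becker $1,733,750; Delacroix $1,040,250; Nwosu $1,849,350; Marchetti $346,750; Halvorsen $462,350. Sum = $7,512,950.
Difference $7,512,900 − $7,512,950 = −$50 applied to largest profit-interest units (Okafor): Okafor becomes $2,080,450.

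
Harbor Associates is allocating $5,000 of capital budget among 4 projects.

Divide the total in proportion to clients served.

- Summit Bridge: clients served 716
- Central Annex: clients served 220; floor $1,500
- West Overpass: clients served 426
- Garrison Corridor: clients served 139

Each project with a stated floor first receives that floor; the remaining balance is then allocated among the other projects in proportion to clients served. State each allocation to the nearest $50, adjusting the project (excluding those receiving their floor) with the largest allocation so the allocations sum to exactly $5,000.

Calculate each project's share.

Fund the minimums — Central Annex $1,500. Remaining pool $3,500.
Remaining pool split over remaining clients served 1,281: Summit Bridge 1,956.28 → $1,950; West Overpass 1,163.93 → $1,150; Garrison Corridor 379.78 → $400.

Summit Bridge: $1,950 | Central Annex: $1,500 | West Overpass: $1,150 | Garrison Corridor: $400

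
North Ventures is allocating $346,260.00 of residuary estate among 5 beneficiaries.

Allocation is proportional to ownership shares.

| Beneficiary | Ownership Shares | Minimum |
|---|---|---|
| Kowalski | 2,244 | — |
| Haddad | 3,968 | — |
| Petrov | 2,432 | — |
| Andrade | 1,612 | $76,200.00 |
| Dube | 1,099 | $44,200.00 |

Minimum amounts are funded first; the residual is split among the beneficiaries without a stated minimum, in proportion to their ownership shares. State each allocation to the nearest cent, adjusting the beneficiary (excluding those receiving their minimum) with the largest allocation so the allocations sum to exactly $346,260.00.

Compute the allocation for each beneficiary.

Kowalski: $58,633.72; Haddad: $103,680.29; Petrov: $63,545.99; Andrade: $76,200.00; Dube: $44,200.00

Guaranteed amounts: Andrade $76,200.00; Dube $44,200.00. Balance $225,860.00.
Balance split over remaining ownership shares 8,644: Kowalski 58,633.7159 → $58,633.72; Haddad 103,680.2962 → $103,680.30; Petrov 63,545.9880 → $63,545.99.
Rounding difference −$0.01 applied to Haddad → $103,680.29.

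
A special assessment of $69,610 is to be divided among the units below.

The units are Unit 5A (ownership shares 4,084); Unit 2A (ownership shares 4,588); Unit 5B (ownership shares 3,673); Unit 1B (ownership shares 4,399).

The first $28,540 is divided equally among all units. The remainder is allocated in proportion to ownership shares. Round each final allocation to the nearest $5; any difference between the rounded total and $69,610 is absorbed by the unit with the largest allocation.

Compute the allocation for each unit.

First tranche $28,540 split equally: $7,135 each.
Remainder $41,070 by ownership shares (total 16,744): Unit 5A 10,017.31 → $10,015; Unit 2A 11,253.53 → $11,255; Unit 5B 9,009.20 → $9,010; Unit 1B 10,789.95 → $10,790.
Totals: Unit 5A $7,135 + $10,015 = $17,150; Unit 2A $7,135 + $11,255 = $18,390; Unit 5B $7,135 + $9,010 = $16,145; Unit 1B $7,135 + $10,790 = $17,925.

Unit 5A: $17,150 · Unit 2A: $18,390 · Unit 5B: $16,145 · Unit 1B: $17,925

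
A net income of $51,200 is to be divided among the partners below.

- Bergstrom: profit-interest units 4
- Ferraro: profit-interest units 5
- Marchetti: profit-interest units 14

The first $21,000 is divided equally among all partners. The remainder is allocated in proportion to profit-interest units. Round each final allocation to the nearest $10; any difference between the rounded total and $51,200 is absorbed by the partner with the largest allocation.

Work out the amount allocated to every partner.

First tranche $21,000 split equally: $7,000 each.
Remainder $30,200 by profit-interest units (total 23): Bergstrom 5,252.17 → $5,250; Ferraro 6,565.22 → $6,570; Marchetti 18,382.61 → $18,380.
Totals: Bergstrom $7,000 + $5,250 = $12,250; Ferraro $7,000 + $6,570 = $13,570; Marchetti $7,000 + $18,380 = $25,380.

Bergstrom: $12,250; Ferraro: $13,570; Marchetti: $25,380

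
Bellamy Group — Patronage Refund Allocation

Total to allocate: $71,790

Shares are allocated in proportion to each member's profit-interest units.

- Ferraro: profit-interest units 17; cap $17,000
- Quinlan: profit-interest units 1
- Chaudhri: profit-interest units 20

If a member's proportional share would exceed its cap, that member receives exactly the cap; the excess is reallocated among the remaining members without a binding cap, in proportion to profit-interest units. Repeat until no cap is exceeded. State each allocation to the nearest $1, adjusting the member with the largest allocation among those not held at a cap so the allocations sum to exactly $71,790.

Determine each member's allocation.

Ferraro: $17,000 | Quinlan: $2,609 | Chaudhri: $52,181

Combined profit-interest units = 38.
Unconstrained shares: Ferraro 32,116.58; Quinlan 1,889.21; Chaudhri 37,784.21.
Held at cap: Ferraro ($17,000); remaining pool $54,790 reallocated over remaining profit-interest units 21.
Remaining shares: Quinlan 2,609.05 → $2,609; Chaudhri 52,180.95 → $52,181.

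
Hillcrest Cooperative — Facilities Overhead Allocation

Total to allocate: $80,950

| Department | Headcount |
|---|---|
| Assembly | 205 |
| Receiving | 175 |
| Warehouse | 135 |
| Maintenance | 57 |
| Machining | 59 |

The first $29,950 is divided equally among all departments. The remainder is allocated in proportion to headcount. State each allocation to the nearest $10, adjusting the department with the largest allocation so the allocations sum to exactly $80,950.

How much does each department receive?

Assembly: $22,560 · Receiving: $20,130 · Warehouse: $16,900 · Maintenance: $10,600 · Machining: $10,760

$29,950 shared equally gives $5,990 per department.
Remainder $51,000 by headcount (total 631): Assembly 16,568.94 → $16,570; Receiving 14,144.22 → $14,140; Warehouse 10,911.25 → $10,910; Maintenance 4,606.97 → $4,610; Machining 4,768.62 → $4,770.
Totals: Assembly $5,990 + $16,570 = $22,560; Receiving $5,990 + $14,140 = $20,130; Warehouse $5,990 + $10,910 = $16,900; Maintenance $5,990 + $4,610 = $10,600; Machining $5,990 + $4,770 = $10,760.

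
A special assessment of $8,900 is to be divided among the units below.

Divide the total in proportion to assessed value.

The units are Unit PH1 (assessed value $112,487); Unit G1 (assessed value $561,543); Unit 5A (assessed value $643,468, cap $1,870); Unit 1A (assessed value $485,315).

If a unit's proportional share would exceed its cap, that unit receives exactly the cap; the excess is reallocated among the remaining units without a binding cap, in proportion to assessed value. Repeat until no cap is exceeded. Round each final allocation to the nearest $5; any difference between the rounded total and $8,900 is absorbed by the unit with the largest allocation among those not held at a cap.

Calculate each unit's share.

Total assessed value = 1,802,813.
Proportional shares (ignoring caps): Unit PH1 555.32; Unit G1 2,772.19; Unit 5A 3,176.63; Unit 1A 2,395.87.
Capped: Unit 5A ($1,870); residual $7,030 reallocated over remaining assessed value 1,159,345.
Remaining shares: Unit PH1 682.10 → $680; Unit G1 3,405.07 → $3,405; Unit 1A 2,942.84 → $2,945.

Unit PH1: $680; Unit G1: $3,405; Unit 5A: $1,870; Unit 1A: $2,945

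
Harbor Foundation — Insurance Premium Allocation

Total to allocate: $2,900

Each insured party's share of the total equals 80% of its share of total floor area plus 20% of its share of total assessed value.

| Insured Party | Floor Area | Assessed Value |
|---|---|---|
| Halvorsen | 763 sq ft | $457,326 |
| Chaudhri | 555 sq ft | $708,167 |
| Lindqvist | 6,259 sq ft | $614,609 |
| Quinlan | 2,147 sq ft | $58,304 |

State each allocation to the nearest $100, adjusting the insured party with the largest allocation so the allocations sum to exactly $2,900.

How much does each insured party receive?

Floor area total 9,724; assessed value total 1,838,406.
Combined weights (80% floor area + 20% assessed value): Halvorsen 0.1125; Chaudhri 0.1227; Lindqvist 0.5818; Quinlan 0.1830.
Unrounded shares: Halvorsen 326.32; Chaudhri 355.83; Lindqvist 1,687.21; Quinlan 530.64.
Rounded to nearest $100: Halvorsen $300; Chaudhri $400; Lindqvist $1,700; Quinlan $500. Sum = $2,900.
No rounding difference to absorb.

Halvorsen: $300 | Chaudhri: $400 | Lindqvist: $1,700 | Quinlan: $500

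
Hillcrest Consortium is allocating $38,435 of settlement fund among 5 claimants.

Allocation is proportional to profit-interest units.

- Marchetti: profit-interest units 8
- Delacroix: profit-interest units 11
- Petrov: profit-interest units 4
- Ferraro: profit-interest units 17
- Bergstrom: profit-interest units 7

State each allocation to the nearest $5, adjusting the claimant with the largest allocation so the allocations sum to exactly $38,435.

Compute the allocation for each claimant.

Sum of profit-interest units: 47.
Raw shares: Marchetti 8/47 × $38,435 = 6,542.13; Delacroix 11/47 × $38,435 = 8,995.43; Petrov 4/47 × $38,435 = 3,271.06; Ferraro 17/47 × $38,435 = 13,902.02; Bergstrom 7/47 × $38,435 = 5,724.36.
Rounded to nearest $5: Marchetti $6,540; Delacroix $8,995; Petrov $3,270; Ferraro $13,900; Bergstrom $5,725. Sum = $38,430.
Difference $38,435 − $38,430 = +$5 applied to largest allocation (Ferraro): Ferraro becomes $13,905.

Marchetti: $6,540 | Delacroix: $8,995 | Petrov: $3,270 | Ferraro: $13,905 | Bergstrom: $5,725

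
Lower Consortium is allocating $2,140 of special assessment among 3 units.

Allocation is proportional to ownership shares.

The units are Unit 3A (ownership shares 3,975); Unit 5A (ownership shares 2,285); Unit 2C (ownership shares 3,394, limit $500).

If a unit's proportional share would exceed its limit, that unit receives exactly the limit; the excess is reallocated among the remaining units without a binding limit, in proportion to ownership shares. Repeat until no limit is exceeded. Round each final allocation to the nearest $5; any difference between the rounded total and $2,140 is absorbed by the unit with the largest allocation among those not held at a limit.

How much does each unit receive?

Unit 3A: $1,040 | Unit 5A: $600 | Unit 2C: $500

Ownership shares total: 9,654.
Unconstrained shares: Unit 3A 881.14; Unit 5A 506.52; Unit 2C 752.35.
Held at cap: Unit 2C ($500); residual $1,640 reallocated over remaining ownership shares 6,260.
Redistributed shares: Unit 3A 1,041.37 → $1,040; Unit 5A 598.63 → $600.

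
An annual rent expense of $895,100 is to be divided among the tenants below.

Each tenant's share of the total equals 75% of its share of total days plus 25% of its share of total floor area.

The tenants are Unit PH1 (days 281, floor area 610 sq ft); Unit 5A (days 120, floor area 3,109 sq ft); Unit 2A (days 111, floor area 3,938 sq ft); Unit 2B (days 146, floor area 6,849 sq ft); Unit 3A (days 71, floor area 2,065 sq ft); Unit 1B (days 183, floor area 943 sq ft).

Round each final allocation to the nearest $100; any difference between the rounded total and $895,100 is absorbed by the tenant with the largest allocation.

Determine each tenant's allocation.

Days total 912; floor area total 17,514.
Blended shares (75% days + 25% floor area): Unit PH1 0.2398; Unit 5A 0.1431; Unit 2A 0.1475; Unit 2B 0.2178; Unit 3A 0.0879; Unit 1B 0.1640.
Proportional shares: Unit PH1 214,638.58; Unit 5A 128,055.69; Unit 2A 132,022.84; Unit 2B 194,980.02; Unit 3A 78,647.58; Unit 1B 146,755.30.
At nearest $100: Unit PH1 $214,600; Unit 5A $128,100; Unit 2A $132,000; Unit 2B $195,000; Unit 3A $78,600; Unit 1B $146,800. Sum = $895,100.
Rounded total matches; no reconciliation needed.

Unit PH1: $214,600; Unit 5A: $128,100; Unit 2A: $132,000; Unit 2B: $195,000; Unit 3A: $78,600; Unit 1B: $146,800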